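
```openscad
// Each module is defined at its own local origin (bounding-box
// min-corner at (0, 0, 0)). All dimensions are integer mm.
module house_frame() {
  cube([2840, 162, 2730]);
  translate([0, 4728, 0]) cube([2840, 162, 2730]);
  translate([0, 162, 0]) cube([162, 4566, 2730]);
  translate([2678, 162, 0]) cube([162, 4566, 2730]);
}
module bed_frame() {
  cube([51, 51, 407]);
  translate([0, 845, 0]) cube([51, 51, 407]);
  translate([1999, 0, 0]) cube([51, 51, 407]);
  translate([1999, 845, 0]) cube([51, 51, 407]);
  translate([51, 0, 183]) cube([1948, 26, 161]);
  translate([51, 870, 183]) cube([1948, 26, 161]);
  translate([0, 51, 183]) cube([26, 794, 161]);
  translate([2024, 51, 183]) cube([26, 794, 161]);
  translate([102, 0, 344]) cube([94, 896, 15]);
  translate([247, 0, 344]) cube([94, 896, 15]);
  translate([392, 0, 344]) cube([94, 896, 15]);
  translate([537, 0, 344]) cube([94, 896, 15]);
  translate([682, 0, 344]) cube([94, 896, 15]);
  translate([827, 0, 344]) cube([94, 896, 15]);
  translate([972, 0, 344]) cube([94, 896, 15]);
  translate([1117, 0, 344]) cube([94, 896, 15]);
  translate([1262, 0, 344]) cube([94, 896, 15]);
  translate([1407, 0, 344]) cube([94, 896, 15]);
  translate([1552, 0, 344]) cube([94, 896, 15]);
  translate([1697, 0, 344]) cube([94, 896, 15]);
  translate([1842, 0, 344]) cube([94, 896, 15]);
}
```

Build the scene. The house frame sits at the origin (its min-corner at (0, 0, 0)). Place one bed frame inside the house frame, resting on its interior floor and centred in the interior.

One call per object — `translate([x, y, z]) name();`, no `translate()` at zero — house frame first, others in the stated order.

house_frame();
translate([395, 1997, 0]) bed_frame();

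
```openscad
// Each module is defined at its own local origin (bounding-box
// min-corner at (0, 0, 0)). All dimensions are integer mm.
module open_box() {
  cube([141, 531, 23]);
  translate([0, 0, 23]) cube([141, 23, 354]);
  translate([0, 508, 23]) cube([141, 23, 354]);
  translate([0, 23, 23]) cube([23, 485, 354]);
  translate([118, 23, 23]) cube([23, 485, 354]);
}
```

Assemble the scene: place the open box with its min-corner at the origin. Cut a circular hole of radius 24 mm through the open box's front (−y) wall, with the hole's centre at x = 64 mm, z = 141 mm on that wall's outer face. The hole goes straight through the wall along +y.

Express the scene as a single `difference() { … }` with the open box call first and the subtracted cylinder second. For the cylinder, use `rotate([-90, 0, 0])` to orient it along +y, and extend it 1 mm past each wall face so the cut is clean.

difference() {
  open_box();
  translate([64, -1, 141]) rotate([-90, 0, 0]) cylinder(h = 25, r = 24);
}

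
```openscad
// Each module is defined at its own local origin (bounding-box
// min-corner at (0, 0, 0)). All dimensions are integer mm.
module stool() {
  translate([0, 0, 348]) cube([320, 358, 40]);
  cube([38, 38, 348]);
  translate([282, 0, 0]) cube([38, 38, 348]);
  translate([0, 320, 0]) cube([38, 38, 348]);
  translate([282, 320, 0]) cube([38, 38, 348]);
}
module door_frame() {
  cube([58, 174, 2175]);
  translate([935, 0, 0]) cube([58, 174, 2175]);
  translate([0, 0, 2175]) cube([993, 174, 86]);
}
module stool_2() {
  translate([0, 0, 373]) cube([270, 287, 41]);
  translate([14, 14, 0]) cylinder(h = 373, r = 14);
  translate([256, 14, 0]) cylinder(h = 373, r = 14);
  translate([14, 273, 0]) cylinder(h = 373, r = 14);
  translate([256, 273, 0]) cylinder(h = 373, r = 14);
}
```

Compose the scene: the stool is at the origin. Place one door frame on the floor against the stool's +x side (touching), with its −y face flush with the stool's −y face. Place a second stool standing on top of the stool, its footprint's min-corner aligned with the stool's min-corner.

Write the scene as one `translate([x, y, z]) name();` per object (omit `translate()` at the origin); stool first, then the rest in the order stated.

stool();
translate([320, 0, 0]) door_frame();
translate([0, 0, 388]) stool_2();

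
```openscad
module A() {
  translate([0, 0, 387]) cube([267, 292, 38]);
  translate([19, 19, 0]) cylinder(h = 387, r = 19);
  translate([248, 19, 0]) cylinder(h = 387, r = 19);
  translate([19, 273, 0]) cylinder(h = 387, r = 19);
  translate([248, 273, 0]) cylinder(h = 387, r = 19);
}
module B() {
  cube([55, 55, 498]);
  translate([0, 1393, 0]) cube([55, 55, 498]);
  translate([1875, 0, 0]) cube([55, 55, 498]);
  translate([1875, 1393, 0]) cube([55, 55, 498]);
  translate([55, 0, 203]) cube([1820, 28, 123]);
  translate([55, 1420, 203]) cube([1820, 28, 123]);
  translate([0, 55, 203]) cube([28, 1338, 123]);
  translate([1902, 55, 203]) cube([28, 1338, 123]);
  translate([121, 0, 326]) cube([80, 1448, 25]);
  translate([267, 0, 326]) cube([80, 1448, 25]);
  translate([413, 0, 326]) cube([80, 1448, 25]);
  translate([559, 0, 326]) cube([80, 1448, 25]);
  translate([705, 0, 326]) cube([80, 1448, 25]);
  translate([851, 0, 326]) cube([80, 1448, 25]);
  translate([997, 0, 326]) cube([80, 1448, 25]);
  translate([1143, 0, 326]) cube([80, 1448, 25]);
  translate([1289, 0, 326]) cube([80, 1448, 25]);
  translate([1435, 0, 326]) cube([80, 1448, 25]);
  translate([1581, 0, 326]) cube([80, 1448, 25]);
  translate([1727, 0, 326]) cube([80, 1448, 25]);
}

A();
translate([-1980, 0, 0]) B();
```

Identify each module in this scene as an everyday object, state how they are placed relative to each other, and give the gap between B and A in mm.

A is a stool. B is a bed frame. The bed frame is on the floor beside the stool on its −x side. The gap between the bed frame and the stool is 50 mm.

The bed frame's nearest face is 50 mm from the stool's −x face.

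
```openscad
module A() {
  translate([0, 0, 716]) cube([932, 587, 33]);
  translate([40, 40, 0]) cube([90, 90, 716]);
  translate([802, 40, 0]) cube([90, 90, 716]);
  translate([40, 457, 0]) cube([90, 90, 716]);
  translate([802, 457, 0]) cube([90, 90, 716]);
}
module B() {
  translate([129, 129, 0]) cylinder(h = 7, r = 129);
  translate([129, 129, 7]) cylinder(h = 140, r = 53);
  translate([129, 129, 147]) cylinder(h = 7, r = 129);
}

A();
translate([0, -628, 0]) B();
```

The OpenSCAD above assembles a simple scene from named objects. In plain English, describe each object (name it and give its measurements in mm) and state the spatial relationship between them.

A is a rectangular dining table. The top is 932×587×33 mm with its upper surface at z = 749 mm. It stands on four 90×90 mm square legs, each inset 40 mm from the nearest pair of top edges, running from the floor to the underside of the top.

B is a spool: two coaxial disc flanges of radius 129 mm and thickness 7 mm, joined by a core cylinder of radius 53 mm and height 140 mm. The lower flange rests on z = 0 and the three cylinders share a vertical axis.

The spool is on the floor beside the table on its −y side.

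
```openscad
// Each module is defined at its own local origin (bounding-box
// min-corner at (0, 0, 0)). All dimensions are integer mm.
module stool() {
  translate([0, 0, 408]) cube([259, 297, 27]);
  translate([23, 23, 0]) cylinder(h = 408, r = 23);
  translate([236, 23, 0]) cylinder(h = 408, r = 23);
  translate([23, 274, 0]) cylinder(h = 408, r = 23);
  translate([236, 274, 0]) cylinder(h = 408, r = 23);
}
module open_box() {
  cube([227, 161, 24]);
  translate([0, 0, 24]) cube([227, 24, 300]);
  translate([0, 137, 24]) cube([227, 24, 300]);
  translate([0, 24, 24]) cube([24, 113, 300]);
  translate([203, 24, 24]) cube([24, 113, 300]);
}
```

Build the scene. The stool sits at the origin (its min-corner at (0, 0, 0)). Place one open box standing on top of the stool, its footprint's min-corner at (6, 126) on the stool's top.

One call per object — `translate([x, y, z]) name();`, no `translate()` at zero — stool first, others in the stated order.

stool();
translate([6, 126, 435]) open_box();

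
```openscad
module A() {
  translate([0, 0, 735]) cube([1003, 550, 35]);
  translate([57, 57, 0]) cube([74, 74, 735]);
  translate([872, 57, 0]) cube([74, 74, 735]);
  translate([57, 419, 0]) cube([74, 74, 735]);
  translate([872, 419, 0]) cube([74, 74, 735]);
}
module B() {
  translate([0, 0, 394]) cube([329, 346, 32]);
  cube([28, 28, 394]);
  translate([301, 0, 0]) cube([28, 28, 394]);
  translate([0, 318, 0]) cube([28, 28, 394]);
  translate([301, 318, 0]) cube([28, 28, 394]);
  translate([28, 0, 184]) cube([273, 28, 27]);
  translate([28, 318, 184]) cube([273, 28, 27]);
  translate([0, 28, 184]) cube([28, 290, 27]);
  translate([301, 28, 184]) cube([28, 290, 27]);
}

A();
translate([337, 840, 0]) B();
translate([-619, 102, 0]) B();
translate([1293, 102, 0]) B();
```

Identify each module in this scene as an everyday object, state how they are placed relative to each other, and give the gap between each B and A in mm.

A is a table. B is a stool. Three stools sit around the table at the +y, −x, +x sides. The gap between each stool and the table is 290 mm.

Each stool's nearest face is 290 mm from the table's bounding box.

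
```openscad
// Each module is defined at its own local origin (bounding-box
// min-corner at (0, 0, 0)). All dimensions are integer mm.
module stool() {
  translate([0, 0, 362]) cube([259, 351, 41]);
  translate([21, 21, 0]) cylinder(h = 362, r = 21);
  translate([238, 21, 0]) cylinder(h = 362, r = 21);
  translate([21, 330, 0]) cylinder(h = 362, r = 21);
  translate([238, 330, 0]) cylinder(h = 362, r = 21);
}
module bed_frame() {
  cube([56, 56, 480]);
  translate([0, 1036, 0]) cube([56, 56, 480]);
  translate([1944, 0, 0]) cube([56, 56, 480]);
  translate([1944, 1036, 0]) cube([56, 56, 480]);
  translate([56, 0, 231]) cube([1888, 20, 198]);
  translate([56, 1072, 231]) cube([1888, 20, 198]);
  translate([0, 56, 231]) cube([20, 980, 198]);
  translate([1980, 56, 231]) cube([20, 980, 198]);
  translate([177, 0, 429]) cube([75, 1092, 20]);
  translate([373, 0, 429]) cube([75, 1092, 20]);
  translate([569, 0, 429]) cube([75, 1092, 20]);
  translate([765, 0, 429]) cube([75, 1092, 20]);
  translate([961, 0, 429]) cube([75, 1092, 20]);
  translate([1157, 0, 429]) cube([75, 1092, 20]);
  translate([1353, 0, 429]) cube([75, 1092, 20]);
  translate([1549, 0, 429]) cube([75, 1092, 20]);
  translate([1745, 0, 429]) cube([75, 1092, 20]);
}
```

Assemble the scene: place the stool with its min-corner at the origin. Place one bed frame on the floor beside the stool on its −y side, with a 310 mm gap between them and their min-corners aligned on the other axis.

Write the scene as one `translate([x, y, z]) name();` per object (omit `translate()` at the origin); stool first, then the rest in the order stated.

stool();
translate([0, -1402, 0]) bed_frame();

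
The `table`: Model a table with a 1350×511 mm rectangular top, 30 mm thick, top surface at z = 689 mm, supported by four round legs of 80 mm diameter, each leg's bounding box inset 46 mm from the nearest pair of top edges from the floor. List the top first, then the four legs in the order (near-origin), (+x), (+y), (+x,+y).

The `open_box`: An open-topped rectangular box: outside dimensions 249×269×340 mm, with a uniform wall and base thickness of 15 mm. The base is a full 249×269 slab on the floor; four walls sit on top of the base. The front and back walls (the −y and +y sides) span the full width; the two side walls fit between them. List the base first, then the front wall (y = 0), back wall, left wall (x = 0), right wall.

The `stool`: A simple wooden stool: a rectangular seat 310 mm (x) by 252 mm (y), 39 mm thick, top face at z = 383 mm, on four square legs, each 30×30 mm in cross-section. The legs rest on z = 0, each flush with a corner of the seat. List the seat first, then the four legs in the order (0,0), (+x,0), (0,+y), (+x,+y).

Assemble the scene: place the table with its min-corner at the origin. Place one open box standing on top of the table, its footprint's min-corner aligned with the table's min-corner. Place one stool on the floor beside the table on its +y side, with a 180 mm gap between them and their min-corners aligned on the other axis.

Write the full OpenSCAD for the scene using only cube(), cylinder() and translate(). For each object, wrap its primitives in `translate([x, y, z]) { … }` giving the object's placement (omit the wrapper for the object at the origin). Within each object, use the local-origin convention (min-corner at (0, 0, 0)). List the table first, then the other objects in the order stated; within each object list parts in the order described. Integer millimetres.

translate([0, 0, 659]) cube([1350, 511, 30]);
translate([86, 86, 0]) cylinder(h = 659, r = 40);
translate([1264, 86, 0]) cylinder(h = 659, r = 40);
translate([86, 425, 0]) cylinder(h = 659, r = 40);
translate([1264, 425, 0]) cylinder(h = 659, r = 40);
translate([0, 0, 689]) {
  cube([249, 269, 15]);
  translate([0, 0, 15]) cube([249, 15, 325]);
  translate([0, 254, 15]) cube([249, 15, 325]);
  translate([0, 15, 15]) cube([15, 239, 325]);
  translate([234, 15, 15]) cube([15, 239, 325]);
}
translate([0, 691, 0]) {
  translate([0, 0, 344]) cube([310, 252, 39]);
  cube([30, 30, 344]);
  translate([280, 0, 0]) cube([30, 30, 344]);
  translate([0, 222, 0]) cube([30, 30, 344]);
  translate([280, 222, 0]) cube([30, 30, 344]);
}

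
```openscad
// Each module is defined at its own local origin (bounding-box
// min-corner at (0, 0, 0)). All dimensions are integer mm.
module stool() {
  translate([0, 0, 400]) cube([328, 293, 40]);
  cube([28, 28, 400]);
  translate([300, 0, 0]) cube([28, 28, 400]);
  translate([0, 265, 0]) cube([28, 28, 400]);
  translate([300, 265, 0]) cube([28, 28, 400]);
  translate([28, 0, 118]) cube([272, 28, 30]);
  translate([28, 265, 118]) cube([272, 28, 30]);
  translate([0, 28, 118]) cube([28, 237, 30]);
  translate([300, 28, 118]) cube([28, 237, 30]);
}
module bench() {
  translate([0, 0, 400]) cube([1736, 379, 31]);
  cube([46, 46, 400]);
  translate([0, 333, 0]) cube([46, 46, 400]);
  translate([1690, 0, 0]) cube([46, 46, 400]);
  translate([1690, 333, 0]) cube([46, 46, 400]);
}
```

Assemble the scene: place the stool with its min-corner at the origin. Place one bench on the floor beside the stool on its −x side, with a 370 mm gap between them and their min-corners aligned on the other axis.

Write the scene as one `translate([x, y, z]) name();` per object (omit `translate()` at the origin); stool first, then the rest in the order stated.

stool();
translate([-2106, 0, 0]) bench();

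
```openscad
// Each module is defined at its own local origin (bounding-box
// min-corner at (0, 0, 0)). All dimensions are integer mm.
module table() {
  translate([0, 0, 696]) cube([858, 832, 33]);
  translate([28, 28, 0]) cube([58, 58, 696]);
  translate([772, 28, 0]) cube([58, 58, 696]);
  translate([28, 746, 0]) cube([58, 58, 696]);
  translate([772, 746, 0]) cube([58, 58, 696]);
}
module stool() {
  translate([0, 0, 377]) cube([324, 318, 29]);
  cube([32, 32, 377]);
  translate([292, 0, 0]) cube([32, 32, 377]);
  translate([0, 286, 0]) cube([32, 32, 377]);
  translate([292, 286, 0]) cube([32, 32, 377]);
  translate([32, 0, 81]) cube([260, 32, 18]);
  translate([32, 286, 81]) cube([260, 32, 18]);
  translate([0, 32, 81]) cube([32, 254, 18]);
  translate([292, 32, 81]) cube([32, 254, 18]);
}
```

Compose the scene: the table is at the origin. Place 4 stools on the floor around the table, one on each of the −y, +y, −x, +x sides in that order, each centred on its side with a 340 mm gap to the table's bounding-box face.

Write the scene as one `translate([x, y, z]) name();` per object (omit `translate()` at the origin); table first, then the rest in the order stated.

table();
translate([267, -658, 0]) stool();
translate([267, 1172, 0]) stool();
translate([-664, 257, 0]) stool();
translate([1198, 257, 0]) stool();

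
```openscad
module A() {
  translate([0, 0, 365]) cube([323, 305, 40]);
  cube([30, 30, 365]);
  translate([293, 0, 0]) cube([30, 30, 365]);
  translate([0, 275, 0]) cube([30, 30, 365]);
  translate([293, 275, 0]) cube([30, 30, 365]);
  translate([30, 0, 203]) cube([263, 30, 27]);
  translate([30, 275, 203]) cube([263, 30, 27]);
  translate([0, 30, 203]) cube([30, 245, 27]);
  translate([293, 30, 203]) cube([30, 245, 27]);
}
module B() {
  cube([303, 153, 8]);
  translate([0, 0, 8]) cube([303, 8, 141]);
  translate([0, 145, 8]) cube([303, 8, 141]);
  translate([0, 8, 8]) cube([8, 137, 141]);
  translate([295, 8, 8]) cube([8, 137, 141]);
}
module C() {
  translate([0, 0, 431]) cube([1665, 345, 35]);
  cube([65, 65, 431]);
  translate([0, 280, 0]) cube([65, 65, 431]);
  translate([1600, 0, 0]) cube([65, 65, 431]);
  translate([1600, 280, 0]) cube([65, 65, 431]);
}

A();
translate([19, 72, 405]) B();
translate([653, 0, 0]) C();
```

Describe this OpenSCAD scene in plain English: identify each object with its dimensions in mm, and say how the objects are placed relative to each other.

A is a four-legged stool. The seat is 323×305 mm, 40 mm thick, top at z = 405 mm. It stands on four square legs, each 30×30 mm in cross-section, from z = 0 to the seat underside, each flush with a corner of the seat. Four stretchers, 30 mm wide and 27 mm tall, connect adjacent legs with their undersides at z = 203 mm, each running between the inner faces of the legs it joins and aligned with the legs' outer faces on the other axis.

B is an open-topped rectangular box: outside dimensions 303×153×149 mm, with a uniform wall and base thickness of 8 mm. The base is a full 303×153 slab on the floor; four walls sit on top of the base. The front and back walls (the −y and +y sides) span the full width; the two side walls fit between them.

C is a long wooden bench with a 1665 mm (x) × 345 mm (y) seat, 35 mm thick, its top surface 466 mm above the floor. Four 65 mm square legs at the seat corners, flush with the edges, run from z = 0 to the seat underside.

The open box is on top of the stool. The bench is on the floor beside the stool on its +x side.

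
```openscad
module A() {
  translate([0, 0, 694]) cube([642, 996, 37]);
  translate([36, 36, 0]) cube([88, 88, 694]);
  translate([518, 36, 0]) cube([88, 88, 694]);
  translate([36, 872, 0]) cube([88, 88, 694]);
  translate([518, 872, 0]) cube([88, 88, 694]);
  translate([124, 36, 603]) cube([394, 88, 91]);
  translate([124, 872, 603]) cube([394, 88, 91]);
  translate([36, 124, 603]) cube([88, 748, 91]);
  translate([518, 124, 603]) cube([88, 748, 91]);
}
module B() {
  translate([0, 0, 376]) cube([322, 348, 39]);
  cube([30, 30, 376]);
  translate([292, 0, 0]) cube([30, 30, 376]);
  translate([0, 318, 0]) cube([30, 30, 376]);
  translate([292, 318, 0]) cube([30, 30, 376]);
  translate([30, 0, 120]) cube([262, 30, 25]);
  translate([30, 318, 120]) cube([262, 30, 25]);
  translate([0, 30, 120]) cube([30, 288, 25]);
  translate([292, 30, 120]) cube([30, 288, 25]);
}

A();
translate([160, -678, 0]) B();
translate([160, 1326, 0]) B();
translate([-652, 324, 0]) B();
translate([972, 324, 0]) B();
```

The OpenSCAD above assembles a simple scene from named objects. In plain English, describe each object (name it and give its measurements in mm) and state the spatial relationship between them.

A is a rectangular dining table. The top is 642×996×37 mm with its upper surface at z = 731 mm. It stands on four 88×88 mm square legs, each inset 36 mm from the nearest pair of top edges, running from the floor to the underside of the top. Four apron rails, 88 mm thick and 91 mm tall, run between adjacent legs with their top edges flush with the underside of the top and their outer faces flush with the legs' outer faces.

B is a four-legged stool. The seat is 322×348 mm, 39 mm thick, top at z = 415 mm. It stands on four square legs, each 30×30 mm in cross-section, from z = 0 to the seat underside, each flush with a corner of the seat. Four stretchers, 30 mm wide and 25 mm tall, connect adjacent legs with their undersides at z = 120 mm, each running between the inner faces of the legs it joins and aligned with the legs' outer faces on the other axis.

Four stools sit around the table at the −y, +y, −x, +x sides.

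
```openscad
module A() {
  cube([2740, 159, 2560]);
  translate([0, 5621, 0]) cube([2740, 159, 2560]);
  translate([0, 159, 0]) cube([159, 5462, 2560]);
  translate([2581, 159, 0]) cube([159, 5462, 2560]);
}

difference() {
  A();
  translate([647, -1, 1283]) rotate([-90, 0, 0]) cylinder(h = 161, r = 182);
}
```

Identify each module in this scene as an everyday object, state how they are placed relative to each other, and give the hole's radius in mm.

The subtracted cylinder has r = 182 mm.

A is a house frame. The house frame has a circular hole through its front wall. The hole's radius is 182 mm.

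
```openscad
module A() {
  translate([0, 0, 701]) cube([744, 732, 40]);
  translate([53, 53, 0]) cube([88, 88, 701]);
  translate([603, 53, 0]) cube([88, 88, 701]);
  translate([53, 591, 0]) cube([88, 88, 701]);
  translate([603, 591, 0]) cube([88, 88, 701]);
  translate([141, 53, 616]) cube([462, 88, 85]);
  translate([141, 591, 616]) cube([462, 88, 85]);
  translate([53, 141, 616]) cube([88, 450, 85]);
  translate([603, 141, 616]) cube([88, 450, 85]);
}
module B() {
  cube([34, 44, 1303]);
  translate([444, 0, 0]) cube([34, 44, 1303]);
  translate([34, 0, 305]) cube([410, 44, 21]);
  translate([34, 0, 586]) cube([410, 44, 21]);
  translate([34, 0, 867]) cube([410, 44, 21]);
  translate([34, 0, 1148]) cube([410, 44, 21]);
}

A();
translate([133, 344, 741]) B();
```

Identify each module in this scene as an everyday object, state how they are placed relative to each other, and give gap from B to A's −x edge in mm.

A is a table. B is a ladder. The ladder is on top of the table, centred. The gap from the ladder to the table's −x edge is 133 mm.

The ladder's min-x is at 133; the table's min-x is 0; gap = 133 mm.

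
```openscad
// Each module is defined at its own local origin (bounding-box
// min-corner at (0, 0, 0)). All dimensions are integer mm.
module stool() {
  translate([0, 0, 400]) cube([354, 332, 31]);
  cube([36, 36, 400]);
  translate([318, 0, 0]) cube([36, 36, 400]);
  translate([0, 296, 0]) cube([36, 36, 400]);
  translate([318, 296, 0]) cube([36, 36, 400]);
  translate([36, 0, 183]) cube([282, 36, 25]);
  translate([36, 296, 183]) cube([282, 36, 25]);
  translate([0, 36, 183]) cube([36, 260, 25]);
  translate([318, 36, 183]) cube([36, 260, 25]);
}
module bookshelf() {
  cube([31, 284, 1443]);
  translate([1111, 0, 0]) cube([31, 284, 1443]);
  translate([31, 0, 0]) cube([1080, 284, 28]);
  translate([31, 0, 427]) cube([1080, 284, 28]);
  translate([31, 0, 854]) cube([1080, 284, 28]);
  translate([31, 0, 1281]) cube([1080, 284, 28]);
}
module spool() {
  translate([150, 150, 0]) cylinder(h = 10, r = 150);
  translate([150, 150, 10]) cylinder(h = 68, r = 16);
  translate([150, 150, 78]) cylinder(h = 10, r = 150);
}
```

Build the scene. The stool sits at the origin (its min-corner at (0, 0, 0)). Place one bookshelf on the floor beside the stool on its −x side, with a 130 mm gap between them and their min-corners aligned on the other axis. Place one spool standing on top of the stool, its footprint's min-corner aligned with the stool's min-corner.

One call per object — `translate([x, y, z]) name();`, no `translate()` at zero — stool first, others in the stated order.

stool();
translate([-1272, 0, 0]) bookshelf();
translate([0, 0, 431]) spool();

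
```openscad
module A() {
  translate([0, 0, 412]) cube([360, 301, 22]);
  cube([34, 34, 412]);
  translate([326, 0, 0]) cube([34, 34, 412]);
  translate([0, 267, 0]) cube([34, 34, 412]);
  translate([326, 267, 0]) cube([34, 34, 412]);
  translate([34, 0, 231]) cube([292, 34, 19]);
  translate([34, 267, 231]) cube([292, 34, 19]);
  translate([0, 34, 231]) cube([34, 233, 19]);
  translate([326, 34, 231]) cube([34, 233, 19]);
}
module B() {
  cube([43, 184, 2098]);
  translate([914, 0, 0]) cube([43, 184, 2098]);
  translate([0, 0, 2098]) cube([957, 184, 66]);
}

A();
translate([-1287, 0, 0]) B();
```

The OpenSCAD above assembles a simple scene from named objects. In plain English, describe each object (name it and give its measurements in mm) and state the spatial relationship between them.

A is a four-legged stool. The seat is a 360×301×22 mm slab whose top surface is at z = 434 mm; four square legs, each 34×34 mm in cross-section, run from the floor (z = 0) to the underside of the seat, each flush with a corner of the seat. Four stretchers, 34 mm wide and 19 mm tall, connect adjacent legs with their undersides at z = 231 mm, each running between the inner faces of the legs it joins and aligned with the legs' outer faces on the other axis.

B is a door frame. The clear opening is 871 mm wide and 2098 mm high. Two 43 mm wide jambs, 184 mm deep, stand either side of the opening from the floor to the top of the opening. A 66 mm thick head sits across the top of both jambs, spanning the full outside width of the frame.

The door frame is on the floor beside the stool on its −x side.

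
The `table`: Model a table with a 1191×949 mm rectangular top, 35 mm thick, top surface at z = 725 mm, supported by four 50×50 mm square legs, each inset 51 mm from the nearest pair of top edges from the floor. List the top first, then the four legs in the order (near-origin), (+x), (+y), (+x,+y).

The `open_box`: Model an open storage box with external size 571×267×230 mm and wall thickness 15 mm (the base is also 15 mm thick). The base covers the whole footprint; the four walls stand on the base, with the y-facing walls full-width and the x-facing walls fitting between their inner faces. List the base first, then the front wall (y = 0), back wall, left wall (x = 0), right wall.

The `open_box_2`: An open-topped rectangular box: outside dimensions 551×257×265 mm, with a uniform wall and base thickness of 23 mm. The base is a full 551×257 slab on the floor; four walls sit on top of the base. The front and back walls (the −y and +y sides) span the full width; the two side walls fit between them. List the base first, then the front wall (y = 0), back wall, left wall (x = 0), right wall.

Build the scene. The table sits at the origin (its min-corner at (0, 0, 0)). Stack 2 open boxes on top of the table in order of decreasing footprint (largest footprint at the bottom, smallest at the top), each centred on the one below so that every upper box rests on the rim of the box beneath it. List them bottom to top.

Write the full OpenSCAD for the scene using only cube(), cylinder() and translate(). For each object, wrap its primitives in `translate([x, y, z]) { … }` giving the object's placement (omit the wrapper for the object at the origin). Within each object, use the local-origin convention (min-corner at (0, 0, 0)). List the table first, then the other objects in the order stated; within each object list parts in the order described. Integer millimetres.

translate([0, 0, 690]) cube([1191, 949, 35]);
translate([51, 51, 0]) cube([50, 50, 690]);
translate([1090, 51, 0]) cube([50, 50, 690]);
translate([51, 848, 0]) cube([50, 50, 690]);
translate([1090, 848, 0]) cube([50, 50, 690]);
translate([310, 341, 725]) {
  cube([571, 267, 15]);
  translate([0, 0, 15]) cube([571, 15, 215]);
  translate([0, 252, 15]) cube([571, 15, 215]);
  translate([0, 15, 15]) cube([15, 237, 215]);
  translate([556, 15, 15]) cube([15, 237, 215]);
}
translate([320, 346, 955]) {
  cube([551, 257, 23]);
  translate([0, 0, 23]) cube([551, 23, 242]);
  translate([0, 234, 23]) cube([551, 23, 242]);
  translate([0, 23, 23]) cube([23, 211, 242]);
  translate([528, 23, 23]) cube([23, 211, 242]);
}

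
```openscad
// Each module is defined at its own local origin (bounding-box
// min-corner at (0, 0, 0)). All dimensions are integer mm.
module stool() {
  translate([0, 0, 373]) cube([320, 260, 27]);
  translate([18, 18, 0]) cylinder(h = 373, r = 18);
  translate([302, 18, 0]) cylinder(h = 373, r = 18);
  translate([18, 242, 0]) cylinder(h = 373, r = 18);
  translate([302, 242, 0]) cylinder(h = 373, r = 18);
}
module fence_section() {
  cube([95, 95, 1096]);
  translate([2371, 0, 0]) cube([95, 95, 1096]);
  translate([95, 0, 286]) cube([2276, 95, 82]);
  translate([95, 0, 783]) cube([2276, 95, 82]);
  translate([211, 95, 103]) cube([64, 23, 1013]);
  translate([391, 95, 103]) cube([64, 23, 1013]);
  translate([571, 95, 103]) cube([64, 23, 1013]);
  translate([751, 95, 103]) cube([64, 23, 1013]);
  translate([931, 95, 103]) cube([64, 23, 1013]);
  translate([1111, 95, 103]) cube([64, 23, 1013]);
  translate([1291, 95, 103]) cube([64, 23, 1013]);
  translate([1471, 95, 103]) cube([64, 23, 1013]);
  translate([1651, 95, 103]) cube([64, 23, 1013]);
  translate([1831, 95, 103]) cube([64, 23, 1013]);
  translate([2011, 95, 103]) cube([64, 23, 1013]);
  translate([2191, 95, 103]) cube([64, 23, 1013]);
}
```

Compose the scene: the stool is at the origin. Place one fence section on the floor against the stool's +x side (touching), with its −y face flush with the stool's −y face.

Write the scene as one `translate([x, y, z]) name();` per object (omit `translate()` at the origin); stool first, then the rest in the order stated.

stool();
translate([320, 0, 0]) fence_section();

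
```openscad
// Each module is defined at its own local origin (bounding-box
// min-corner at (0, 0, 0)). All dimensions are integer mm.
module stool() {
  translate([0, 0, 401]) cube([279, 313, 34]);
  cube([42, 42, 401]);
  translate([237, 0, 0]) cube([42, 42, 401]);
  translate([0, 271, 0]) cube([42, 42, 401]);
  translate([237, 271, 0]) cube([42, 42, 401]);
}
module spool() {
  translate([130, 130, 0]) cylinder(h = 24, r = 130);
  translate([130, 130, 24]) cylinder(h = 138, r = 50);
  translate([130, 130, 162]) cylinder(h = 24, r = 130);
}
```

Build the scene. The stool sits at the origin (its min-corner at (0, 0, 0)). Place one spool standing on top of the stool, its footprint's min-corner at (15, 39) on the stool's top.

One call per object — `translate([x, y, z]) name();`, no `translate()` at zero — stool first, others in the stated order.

stool();
translate([15, 39, 435]) spool();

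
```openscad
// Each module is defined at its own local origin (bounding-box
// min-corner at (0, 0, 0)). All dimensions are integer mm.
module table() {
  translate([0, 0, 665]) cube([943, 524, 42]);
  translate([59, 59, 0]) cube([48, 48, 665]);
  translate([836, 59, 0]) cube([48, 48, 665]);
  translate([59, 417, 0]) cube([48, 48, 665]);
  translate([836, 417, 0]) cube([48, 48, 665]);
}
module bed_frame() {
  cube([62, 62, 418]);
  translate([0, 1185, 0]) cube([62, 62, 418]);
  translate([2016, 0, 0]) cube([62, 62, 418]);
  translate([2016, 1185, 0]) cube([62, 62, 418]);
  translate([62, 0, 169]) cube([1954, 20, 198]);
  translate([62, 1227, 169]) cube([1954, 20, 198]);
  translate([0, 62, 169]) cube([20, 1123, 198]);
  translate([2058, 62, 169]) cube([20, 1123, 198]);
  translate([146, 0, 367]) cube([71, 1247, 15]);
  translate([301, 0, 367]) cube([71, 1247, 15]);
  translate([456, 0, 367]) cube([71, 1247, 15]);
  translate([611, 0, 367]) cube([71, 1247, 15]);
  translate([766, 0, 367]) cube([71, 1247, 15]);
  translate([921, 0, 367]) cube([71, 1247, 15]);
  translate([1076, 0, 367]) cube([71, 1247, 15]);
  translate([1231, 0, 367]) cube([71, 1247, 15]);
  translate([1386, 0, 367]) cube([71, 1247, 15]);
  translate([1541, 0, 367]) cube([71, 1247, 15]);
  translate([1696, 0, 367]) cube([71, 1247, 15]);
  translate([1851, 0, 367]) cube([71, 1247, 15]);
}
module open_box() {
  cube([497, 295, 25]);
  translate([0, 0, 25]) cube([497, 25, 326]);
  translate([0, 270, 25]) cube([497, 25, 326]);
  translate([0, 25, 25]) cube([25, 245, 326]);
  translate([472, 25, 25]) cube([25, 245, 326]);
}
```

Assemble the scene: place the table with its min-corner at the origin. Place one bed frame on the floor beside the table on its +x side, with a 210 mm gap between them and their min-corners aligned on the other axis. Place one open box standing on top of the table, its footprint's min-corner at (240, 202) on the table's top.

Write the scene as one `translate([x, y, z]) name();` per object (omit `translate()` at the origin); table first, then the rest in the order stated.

table();
translate([1153, 0, 0]) bed_frame();
translate([240, 202, 707]) open_box();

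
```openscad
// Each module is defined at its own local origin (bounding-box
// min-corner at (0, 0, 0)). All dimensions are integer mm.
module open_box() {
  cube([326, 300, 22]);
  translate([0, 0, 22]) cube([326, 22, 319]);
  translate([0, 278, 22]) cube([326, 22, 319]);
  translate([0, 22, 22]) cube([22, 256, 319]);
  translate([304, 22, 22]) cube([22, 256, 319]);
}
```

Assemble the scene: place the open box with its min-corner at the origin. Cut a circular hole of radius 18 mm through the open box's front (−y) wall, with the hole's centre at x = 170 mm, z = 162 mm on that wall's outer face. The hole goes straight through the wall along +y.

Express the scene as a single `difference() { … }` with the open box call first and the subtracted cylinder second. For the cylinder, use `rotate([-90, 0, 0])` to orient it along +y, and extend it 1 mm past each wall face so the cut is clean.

difference() {
  open_box();
  translate([170, -1, 162]) rotate([-90, 0, 0]) cylinder(h = 24, r = 18);
}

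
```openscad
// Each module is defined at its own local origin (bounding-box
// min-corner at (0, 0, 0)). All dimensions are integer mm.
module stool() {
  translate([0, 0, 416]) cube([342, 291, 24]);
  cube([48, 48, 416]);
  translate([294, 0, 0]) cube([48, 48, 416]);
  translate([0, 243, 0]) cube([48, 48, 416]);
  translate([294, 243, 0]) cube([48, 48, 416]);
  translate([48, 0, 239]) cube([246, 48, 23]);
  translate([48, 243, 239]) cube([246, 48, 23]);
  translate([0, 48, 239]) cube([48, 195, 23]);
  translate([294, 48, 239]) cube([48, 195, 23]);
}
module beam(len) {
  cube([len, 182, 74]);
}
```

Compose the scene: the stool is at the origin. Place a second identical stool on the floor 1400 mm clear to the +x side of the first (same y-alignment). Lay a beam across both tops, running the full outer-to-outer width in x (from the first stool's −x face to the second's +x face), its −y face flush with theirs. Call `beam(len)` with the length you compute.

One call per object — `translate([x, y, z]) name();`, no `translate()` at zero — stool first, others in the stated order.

stool();
translate([1742, 0, 0]) stool();
translate([0, 0, 440]) beam(2084);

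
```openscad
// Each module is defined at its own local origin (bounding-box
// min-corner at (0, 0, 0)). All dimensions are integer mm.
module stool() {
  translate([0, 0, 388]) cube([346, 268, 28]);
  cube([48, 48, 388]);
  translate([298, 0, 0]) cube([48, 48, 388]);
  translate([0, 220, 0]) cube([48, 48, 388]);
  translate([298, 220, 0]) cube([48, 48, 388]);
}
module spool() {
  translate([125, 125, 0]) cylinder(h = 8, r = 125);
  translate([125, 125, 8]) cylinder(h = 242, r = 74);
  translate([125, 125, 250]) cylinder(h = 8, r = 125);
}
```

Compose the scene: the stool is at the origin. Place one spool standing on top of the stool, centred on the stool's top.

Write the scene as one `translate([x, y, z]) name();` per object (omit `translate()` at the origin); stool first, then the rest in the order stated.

stool();
translate([48, 9, 416]) spool();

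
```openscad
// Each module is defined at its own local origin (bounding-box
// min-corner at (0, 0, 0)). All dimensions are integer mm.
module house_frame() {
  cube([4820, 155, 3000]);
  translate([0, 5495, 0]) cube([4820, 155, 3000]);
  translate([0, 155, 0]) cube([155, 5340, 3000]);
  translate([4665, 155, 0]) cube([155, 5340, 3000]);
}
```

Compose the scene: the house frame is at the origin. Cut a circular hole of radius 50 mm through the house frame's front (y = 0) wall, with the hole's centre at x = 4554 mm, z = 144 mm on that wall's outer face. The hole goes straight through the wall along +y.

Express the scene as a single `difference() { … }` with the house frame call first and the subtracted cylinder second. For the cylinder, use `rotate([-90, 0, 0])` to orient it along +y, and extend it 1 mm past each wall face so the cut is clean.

difference() {
  house_frame();
  translate([4554, -1, 144]) rotate([-90, 0, 0]) cylinder(h = 157, r = 50);
}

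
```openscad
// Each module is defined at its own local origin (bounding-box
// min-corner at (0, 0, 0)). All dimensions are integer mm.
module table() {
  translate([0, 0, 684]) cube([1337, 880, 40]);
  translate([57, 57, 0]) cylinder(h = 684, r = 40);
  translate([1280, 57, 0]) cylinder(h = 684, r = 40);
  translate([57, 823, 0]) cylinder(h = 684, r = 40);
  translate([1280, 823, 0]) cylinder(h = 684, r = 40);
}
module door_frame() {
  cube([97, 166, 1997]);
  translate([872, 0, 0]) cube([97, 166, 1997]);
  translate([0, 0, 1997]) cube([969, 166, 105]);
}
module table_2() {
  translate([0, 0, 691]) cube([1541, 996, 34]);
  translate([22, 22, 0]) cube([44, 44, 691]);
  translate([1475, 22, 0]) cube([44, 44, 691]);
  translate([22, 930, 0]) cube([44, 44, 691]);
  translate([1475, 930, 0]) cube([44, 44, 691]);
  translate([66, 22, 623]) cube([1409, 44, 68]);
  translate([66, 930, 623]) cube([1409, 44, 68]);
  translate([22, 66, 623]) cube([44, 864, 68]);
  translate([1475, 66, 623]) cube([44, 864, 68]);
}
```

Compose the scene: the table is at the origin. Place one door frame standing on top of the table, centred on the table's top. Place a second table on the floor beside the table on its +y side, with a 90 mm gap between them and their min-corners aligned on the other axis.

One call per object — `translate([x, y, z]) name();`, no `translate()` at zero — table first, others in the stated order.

table();
translate([184, 357, 724]) door_frame();
translate([0, 970, 0]) table_2();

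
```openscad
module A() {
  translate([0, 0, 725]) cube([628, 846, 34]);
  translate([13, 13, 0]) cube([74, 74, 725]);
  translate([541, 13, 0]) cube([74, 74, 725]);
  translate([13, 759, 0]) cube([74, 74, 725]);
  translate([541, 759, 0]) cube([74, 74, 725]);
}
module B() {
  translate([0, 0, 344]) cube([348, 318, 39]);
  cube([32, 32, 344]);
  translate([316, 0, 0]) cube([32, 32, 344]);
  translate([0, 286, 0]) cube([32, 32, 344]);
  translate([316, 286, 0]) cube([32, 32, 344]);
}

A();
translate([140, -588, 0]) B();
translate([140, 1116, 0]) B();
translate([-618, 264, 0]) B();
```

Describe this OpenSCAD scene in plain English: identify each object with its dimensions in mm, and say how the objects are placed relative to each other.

A is a table with a 628×846 mm rectangular top, 34 mm thick, top surface at z = 759 mm, supported by four 74×74 mm square legs, each inset 13 mm from the nearest pair of top edges, running from the floor.

B is a four-legged stool. The seat is 348×318 mm, 39 mm thick, top at z = 383 mm. It stands on four square legs, each 32×32 mm in cross-section, from z = 0 to the seat underside, each flush with a corner of the seat.

Three stools sit around the table at the −y, +y, −x sides.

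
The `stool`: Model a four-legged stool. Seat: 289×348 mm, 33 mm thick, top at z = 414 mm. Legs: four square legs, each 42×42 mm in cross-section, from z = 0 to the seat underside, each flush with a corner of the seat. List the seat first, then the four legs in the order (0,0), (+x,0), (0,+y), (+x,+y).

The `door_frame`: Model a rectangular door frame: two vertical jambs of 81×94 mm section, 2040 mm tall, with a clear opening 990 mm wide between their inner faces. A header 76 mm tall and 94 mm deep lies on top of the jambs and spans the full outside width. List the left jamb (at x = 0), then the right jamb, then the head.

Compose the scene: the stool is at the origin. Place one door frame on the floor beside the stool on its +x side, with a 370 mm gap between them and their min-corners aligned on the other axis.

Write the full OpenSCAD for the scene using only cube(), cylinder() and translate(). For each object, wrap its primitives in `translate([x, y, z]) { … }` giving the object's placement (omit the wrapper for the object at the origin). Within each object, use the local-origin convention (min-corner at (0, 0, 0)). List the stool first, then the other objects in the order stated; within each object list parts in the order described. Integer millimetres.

translate([0, 0, 381]) cube([289, 348, 33]);
cube([42, 42, 381]);
translate([247, 0, 0]) cube([42, 42, 381]);
translate([0, 306, 0]) cube([42, 42, 381]);
translate([247, 306, 0]) cube([42, 42, 381]);
translate([659, 0, 0]) {
  cube([81, 94, 2040]);
  translate([1071, 0, 0]) cube([81, 94, 2040]);
  translate([0, 0, 2040]) cube([1152, 94, 76]);
}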